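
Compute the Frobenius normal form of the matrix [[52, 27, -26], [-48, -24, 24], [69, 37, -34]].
R = [[0, 0, 24], [1, 0, -2], [0, 1, -6]]

The invariant factors of A (the non-unit diagonal entries of the Smith normal form of xI - A over ℚ[x]) are (x + 4)(x^2 + 2x - 6), each dividing the next. The characteristic polynomial is their product, (x + 4)(x^2 + 2x - 6).

The rational canonical form is the block-diagonal matrix of companion matrices C(f_i):
R = [[0, 0, 24], [1, 0, -2], [0, 1, -6]].

Note the characteristic polynomial does not split into linear factors over ℚ, so A has no Jordan form over ℚ; the rational canonical form exists over any field.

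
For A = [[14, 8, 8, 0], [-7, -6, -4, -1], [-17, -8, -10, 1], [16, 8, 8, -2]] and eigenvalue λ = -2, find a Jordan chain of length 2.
v_1 = [[1, 0, -2, 0]]^T, v_2 = [[0, 1, -1, 0]]^T

We seek v_1 ∈ ker((A + 2I)^2) \ ker(A + 2I), then set v_{i+1} = (A + 2I) v_i.

One such chain is v_1 = [[1, 0, -2, 0]]^T, v_2 = [[0, 1, -1, 0]]^T. Check: (A + 2I) v_2 = [[0, 0, 0, 0]]^T = 0.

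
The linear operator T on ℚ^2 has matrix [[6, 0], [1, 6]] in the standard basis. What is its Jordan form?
The characteristic polynomial is det(xI - A) = (x - 6)^2, so the eigenvalues are 6 (algebraic multiplicity 2).

For λ = 6: rank(A - 6I) = 1, rank((A - 6I)^2) = 0. The eigenspace has dimension 2 - 1 = 1, so there is 1 Jordan block; the rank sequence gives block sizes [2].

Assembling the blocks gives the Jordan form J above.

J = [[6, 1], [0, 6]]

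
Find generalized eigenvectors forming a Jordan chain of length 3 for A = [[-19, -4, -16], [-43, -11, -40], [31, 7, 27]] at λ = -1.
We seek v_1 ∈ ker((A + I)^3) \ ker((A + I)^2), then set v_{i+1} = (A + I) v_i.

One such chain is v_1 = [[1, 4, -2]]^T, v_2 = [[-2, -3, 3]]^T, v_3 = [[0, -4, 1]]^T. Check: (A + I) v_3 = [[0, 0, 0]]^T = 0.

v_1 = [[1, 4, -2]]^T, v_2 = [[-2, -3, 3]]^T, v_3 = [[0, -4, 1]]^T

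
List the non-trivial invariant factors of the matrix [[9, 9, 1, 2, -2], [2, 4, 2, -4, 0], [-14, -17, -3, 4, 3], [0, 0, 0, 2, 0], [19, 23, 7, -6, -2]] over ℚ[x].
The Jordan structure of A has elementary divisors (x - 2)^3, (x - 2), (x - 2). Arranging the block sizes at each eigenvalue in decreasing order and taking row products gives the invariant factors.

Invariant factors (smallest first, each dividing the next): x - 2, x - 2, (x - 2)^3.

Check: the last factor (x - 2)^3 is the minimal polynomial, and the product (x - 2)^5 is the characteristic polynomial.

x - 2, x - 2, (x - 2)^3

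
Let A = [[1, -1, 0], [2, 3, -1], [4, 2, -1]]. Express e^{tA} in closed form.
e^{tA} = [[(1 - t^2)*e^{t}, t*(-t - 1)*e^{t}, t^2*e^{t}/2], [2*t*e^{t}, (2*t + 1)*e^{t}, -t*e^{t}], [2*t*(2 - t)*e^{t}, 2*t*(1 - t)*e^{t}, (t^2 - 2*t + 1)*e^{t}]]

A has Jordan form J = [[1, 1, 0], [0, 1, 1], [0, 0, 1]] with A = PJP^{-1}, so e^{tA} = P e^{tJ} P^{-1}.

For a Jordan block J_k(λ), e^{tJ_k(λ)} = e^{λt} · (I + tN + t^2 N^2/2! + ... + t^{k-1} N^{k-1}/(k-1)!) where N is the nilpotent superdiagonal part.

Assembling the blocks and conjugating back gives the entries of e^{tA} as shown above.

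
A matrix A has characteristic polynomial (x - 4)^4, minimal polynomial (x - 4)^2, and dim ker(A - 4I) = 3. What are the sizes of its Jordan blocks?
λ = 4: algebraic multiplicity 4 (exponent in χ_A), largest block size 2 (exponent in m_A), 3 blocks (geometric multiplicity). These force block sizes [2, 1, 1].

Jordan blocks: (4, 2), (4, 1), (4, 1)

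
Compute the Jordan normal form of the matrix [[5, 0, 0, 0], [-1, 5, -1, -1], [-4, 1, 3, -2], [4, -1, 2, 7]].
J = [[5, 1, 0, 0], [0, 5, 1, 0], [0, 0, 5, 0], [0, 0, 0, 5]]

The characteristic polynomial is det(xI - A) = (x - 5)^4, so the eigenvalues are 5 (algebraic multiplicity 4).

For λ = 5: rank(A - 5I) = 2, rank((A - 5I)^2) = 1, rank((A - 5I)^3) = 0. The eigenspace has dimension 4 - 2 = 2, so there are 2 Jordan blocks; the rank sequence gives block sizes [3, 1].

Assembling the blocks gives the Jordan form J above.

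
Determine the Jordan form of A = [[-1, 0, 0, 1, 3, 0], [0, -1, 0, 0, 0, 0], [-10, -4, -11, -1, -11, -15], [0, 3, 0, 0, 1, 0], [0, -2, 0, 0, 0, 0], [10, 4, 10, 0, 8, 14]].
The characteristic polynomial is det(xI - A) = x^2(x - 4)(x + 1)^3, so the eigenvalues are -1 (algebraic multiplicity 3), 0 (algebraic multiplicity 2), 4 (algebraic multiplicity 1).

For λ = -1: rank(A + I) = 4, rank((A + I)^2) = 3. The eigenspace has dimension 6 - 4 = 2, so there are 2 Jordan blocks; the rank sequence gives block sizes [2, 1].

For λ = 0: rank(A) = 5, rank(A^2) = 4. The eigenspace has dimension 6 - 5 = 1, so there is 1 Jordan block; the rank sequence gives block sizes [2].

For λ = 4: algebraic multiplicity 1 gives one 1×1 block.

Assembling the blocks gives the Jordan form J above.

J = [[-1, 1, 0, 0, 0, 0], [0, -1, 0, 0, 0, 0], [0, 0, -1, 0, 0, 0], [0, 0, 0, 0, 1, 0], [0, 0, 0, 0, 0, 0], [0, 0, 0, 0, 0, 4]]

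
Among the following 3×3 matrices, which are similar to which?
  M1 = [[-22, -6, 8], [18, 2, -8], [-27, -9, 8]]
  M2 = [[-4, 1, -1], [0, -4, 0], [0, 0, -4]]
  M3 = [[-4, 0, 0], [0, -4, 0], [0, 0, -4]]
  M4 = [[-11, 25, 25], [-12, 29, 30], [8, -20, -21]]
3 classes: {M1, M2}, {M3}, {M4}

Characteristic polynomials: χ_{M1} = (x + 4)^3, χ_{M2} = (x + 4)^3, χ_{M3} = (x + 4)^3, χ_{M4} = (x + 1)^3.

{M1, M2}: invariant factors x + 4, (x + 4)^2.

{M3}: invariant factors x + 4, x + 4, x + 4.

{M4}: invariant factors x + 1, (x + 1)^2.

Matrices are similar if and only if their invariant-factor lists agree; the partition into similarity classes is {M1, M2}, {M3}, {M4}.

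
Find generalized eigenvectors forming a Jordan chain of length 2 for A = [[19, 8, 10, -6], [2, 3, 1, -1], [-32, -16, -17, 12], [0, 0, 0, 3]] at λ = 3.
v_1 = [[2, 0, -3, 0]]^T, v_2 = [[2, 1, -4, 0]]^T

We seek v_1 ∈ ker((A - 3I)^2) \ ker(A - 3I), then set v_{i+1} = (A - 3I) v_i.

One such chain is v_1 = [[2, 0, -3, 0]]^T, v_2 = [[2, 1, -4, 0]]^T. Check: (A - 3I) v_2 = [[0, 0, 0, 0]]^T = 0.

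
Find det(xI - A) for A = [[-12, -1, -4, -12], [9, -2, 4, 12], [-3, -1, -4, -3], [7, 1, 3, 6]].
χ_A(x) = (x + 3)^4

xI - A = [[x + 12, 1, 4, 12], [-9, x + 2, -4, -12], [3, 1, x + 4, 3], [-7, -1, -3, x - 6]].

Expanding det(xI - A) along the first row:
det(xI - A) = + (x + 12)·det([[x + 2, -4, -12], [1, x + 4, 3], [-1, -3, x - 6]]) - (1)·det([[-9, -4, -12], [3, x + 4, 3], [-7, -3, x - 6]]) + (4)·det([[-9, x + 2, -12], [3, 1, 3], [-7, -1, x - 6]]) - (12)·det([[-9, x + 2, -4], [3, 1, x + 4], [-7, -1, -3]]).

Evaluating gives χ_A(x) = x^4 + 12x^3 + 54x^2 + 108x + 81 = (x + 3)^4.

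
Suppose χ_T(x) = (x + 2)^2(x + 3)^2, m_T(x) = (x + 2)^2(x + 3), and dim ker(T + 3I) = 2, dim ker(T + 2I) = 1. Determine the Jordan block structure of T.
λ = -3: algebraic multiplicity 2 (exponent in χ_T), largest block size 1 (exponent in m_T), 2 blocks (geometric multiplicity). These force block sizes [1, 1].
λ = -2: algebraic multiplicity 2 (exponent in χ_T), largest block size 2 (exponent in m_T), 1 block (geometric multiplicity). This forces block sizes [2].

Jordan blocks: (-3, 1), (-3, 1), (-2, 2)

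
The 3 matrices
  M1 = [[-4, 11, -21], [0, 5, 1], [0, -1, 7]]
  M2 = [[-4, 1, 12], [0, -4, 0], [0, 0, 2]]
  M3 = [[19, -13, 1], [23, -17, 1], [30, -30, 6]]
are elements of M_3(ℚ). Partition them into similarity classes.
Characteristic polynomials: χ_{M1} = (x - 6)^2(x + 4), χ_{M2} = (x - 2)(x + 4)^2, χ_{M3} = (x - 6)^2(x + 4).

{M1, M3}: invariant factors (x - 6)^2(x + 4).

{M2}: invariant factors (x - 2)(x + 4)^2.

Matrices are similar if and only if their invariant-factor lists agree; the partition into similarity classes is {M1, M3}, {M2}.

2 classes: {M1, M3}, {M2}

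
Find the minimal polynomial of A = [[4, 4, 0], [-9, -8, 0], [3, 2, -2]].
m_A(x) = (x + 2)^2

The characteristic polynomial factors as (x + 2)^3. The minimal polynomial is ∏(x - λ)^{k_λ} where k_λ is the size of the largest Jordan block at λ.

For λ = -2: rank(A + 2I) = 1, and the largest Jordan block has size 2 (the smallest k with rank((A + 2I)^k) = rank((A + 2I)^(k+1))).

So m_A(x) = (x + 2)^2.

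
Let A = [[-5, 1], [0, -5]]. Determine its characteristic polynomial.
χ_A(x) = (x + 5)^2

xI - A = [[x + 5, -1], [0, x + 5]].

Expanding det(xI - A) along the first row:
det(xI - A) = + (x + 5)·det([[x + 5]]) - (-1)·det([[0]]).

Evaluating gives χ_A(x) = x^2 + 10x + 25 = (x + 5)^2.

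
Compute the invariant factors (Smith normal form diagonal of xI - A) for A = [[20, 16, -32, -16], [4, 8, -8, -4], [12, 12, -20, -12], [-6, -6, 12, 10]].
x - 4, x - 4, (x - 6)(x - 4)

The Jordan structure of A has elementary divisors (x - 4), (x - 4), (x - 4), (x - 6). Arranging the block sizes at each eigenvalue in decreasing order and taking row products gives the invariant factors.

Invariant factors (smallest first, each dividing the next): x - 4, x - 4, (x - 6)(x - 4).

Check: the last factor (x - 6)(x - 4) is the minimal polynomial, and the product (x - 6)(x - 4)^3 is the characteristic polynomial.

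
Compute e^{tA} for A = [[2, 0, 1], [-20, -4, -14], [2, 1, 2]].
e^{tA} = [[3*t^2 + 2*t + 1, t^2/2, t*(2*t + 1)], [2*t*(3*t - 10), t^2 - 4*t + 1, 2*t*(2*t - 7)], [2*t*(1 - 3*t), t*(1 - t), -4*t^2 + 2*t + 1]]

A has Jordan form J = [[0, 1, 0], [0, 0, 1], [0, 0, 0]] with A = PJP^{-1}, so e^{tA} = P e^{tJ} P^{-1}.

For a Jordan block J_k(λ), e^{tJ_k(λ)} = e^{λt} · (I + tN + t^2 N^2/2! + ... + t^{k-1} N^{k-1}/(k-1)!) where N is the nilpotent superdiagonal part.

Assembling the blocks and conjugating back gives the entries of e^{tA} as shown above.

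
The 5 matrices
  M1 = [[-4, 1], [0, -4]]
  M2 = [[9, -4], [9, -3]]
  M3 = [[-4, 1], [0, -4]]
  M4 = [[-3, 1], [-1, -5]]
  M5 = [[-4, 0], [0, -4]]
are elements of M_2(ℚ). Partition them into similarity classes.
Characteristic polynomials: χ_{M1} = (x + 4)^2, χ_{M2} = (x - 3)^2, χ_{M3} = (x + 4)^2, χ_{M4} = (x + 4)^2, χ_{M5} = (x + 4)^2.

{M1, M3, M4}: invariant factors (x + 4)^2.

{M2}: invariant factors (x - 3)^2.

{M5}: invariant factors x + 4, x + 4.

Matrices are similar if and only if their invariant-factor lists agree; the partition into similarity classes is {M1, M3, M4}, {M2}, {M5}.

3 classes: {M1, M3, M4}, {M2}, {M5}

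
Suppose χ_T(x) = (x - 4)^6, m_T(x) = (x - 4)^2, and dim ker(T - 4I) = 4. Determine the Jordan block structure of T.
Jordan blocks: (4, 2), (4, 2), (4, 1), (4, 1)

λ = 4: algebraic multiplicity 6 (exponent in χ_T), largest block size 2 (exponent in m_T), 4 blocks (geometric multiplicity). These force block sizes [2, 2, 1, 1].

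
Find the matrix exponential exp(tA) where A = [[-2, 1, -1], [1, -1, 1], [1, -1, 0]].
A has Jordan form J = [[-1, 1, 0], [0, -1, 1], [0, 0, -1]] with A = PJP^{-1}, so e^{tA} = P e^{tJ} P^{-1}.

For a Jordan block J_k(λ), e^{tJ_k(λ)} = e^{λt} · (I + tN + t^2 N^2/2! + ... + t^{k-1} N^{k-1}/(k-1)!) where N is the nilpotent superdiagonal part.

Assembling the blocks and conjugating back gives the entries of e^{tA} as shown above.

e^{tA} = [[(t^2/2 - t + 1)*e^{-t}, t*e^{-t}, t*(t - 2)*e^{-t}/2], [t*e^{-t}, e^{-t}, t*e^{-t}], [t*(2 - t)*e^{-t}/2, -t*e^{-t}, (-t^2/2 + t + 1)*e^{-t}]]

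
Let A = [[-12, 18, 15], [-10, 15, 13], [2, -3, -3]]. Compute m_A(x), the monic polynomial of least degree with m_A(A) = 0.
The characteristic polynomial factors as x^3. The minimal polynomial is ∏(x - λ)^{k_λ} where k_λ is the size of the largest Jordan block at λ.

For λ = 0: rank(A) = 2, and the largest Jordan block has size 3 (the smallest k with rank(A^k) = rank(A^(k+1))).

So m_A(x) = x^3.

m_A(x) = x^3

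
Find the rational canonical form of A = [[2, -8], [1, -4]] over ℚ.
R = [[0, 0], [1, -2]]

The invariant factors of A (the non-unit diagonal entries of the Smith normal form of xI - A over ℚ[x]) are x(x + 2), each dividing the next. The characteristic polynomial is their product, x(x + 2).

The rational canonical form is the block-diagonal matrix of companion matrices C(f_i):
R = [[0, 0], [1, -2]].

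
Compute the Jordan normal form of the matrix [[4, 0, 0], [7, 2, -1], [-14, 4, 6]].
J = [[4, 1, 0], [0, 4, 0], [0, 0, 4]]

The characteristic polynomial is det(xI - A) = (x - 4)^3, so the eigenvalues are 4 (algebraic multiplicity 3).

For λ = 4: rank(A - 4I) = 1, rank((A - 4I)^2) = 0. The eigenspace has dimension 3 - 1 = 2, so there are 2 Jordan blocks; the rank sequence gives block sizes [2, 1].

Assembling the blocks gives the Jordan form J above.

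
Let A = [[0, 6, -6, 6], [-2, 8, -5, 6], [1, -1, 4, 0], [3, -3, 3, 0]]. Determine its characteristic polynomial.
χ_A(x) = x(x - 6)(x - 3)^2

xI - A = [[x, -6, 6, -6], [2, x - 8, 5, -6], [-1, 1, x - 4, 0], [-3, 3, -3, x]].

Expanding det(xI - A) along the first row:
det(xI - A) = + (x)·det([[x - 8, 5, -6], [1, x - 4, 0], [3, -3, x]]) - (-6)·det([[2, 5, -6], [-1, x - 4, 0], [-3, -3, x]]) + (6)·det([[2, x - 8, -6], [-1, 1, 0], [-3, 3, x]]) - (-6)·det([[2, x - 8, 5], [-1, 1, x - 4], [-3, 3, -3]]).

Evaluating gives χ_A(x) = x^4 - 12x^3 + 45x^2 - 54x = x(x - 6)(x - 3)^2.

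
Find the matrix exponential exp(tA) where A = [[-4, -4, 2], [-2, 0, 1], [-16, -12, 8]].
A has Jordan form J = [[0, 0, 0], [0, 2, 1], [0, 0, 2]] with A = PJP^{-1}, so e^{tA} = P e^{tJ} P^{-1}.

For a Jordan block J_k(λ), e^{tJ_k(λ)} = e^{λt} · (I + tN + t^2 N^2/2! + ... + t^{k-1} N^{k-1}/(k-1)!) where N is the nilpotent superdiagonal part.

Assembling the blocks and conjugating back gives the entries of e^{tA} as shown above.

e^{tA} = [[3 - 2*e^{2*t}, 2 - 2*e^{2*t}, e^{2*t} - 1], [-2*t*e^{2*t}, (1 - 2*t)*e^{2*t}, t*e^{2*t}], [-4*t*e^{2*t} - 6*e^{2*t} + 6, -4*t*e^{2*t} - 4*e^{2*t} + 4, 2*t*e^{2*t} + 3*e^{2*t} - 2]]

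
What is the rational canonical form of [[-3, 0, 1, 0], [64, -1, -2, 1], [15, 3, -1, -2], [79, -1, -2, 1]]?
R = [[0, 0, 0, 15], [1, 0, 0, 28], [0, 1, 0, 10], [0, 0, 1, -4]]

The invariant factors of A (the non-unit diagonal entries of the Smith normal form of xI - A over ℚ[x]) are (x - 3)(x + 1)^2(x + 5), each dividing the next. The characteristic polynomial is their product, (x - 3)(x + 1)^2(x + 5).

The rational canonical form is the block-diagonal matrix of companion matrices C(f_i):
R = [[0, 0, 0, 15], [1, 0, 0, 28], [0, 1, 0, 10], [0, 0, 1, -4]].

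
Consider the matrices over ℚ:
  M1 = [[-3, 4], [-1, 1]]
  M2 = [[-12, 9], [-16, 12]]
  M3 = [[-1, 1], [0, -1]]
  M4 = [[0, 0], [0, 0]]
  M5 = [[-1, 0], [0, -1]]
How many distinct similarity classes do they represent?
Characteristic polynomials: χ_{M1} = (x + 1)^2, χ_{M2} = x^2, χ_{M3} = (x + 1)^2, χ_{M4} = x^2, χ_{M5} = (x + 1)^2.

{M1, M3}: invariant factors (x + 1)^2.

{M2}: invariant factors x^2.

{M4}: invariant factors x, x.

{M5}: invariant factors x + 1, x + 1.

Matrices are similar if and only if their invariant-factor lists agree; the partition into similarity classes is {M1, M3}, {M2}, {M4}, {M5}.

4 classes: {M1, M3}, {M2}, {M4}, {M5}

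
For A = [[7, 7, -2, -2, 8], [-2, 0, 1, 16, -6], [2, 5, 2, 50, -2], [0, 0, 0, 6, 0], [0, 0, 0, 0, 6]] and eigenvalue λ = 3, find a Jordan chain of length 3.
v_1 = [[1, 1, 6, 0, 0]]^T, v_2 = [[-1, 1, 1, 0, 0]]^T, v_3 = [[1, 0, 2, 0, 0]]^T

We seek v_1 ∈ ker((A - 3I)^3) \ ker((A - 3I)^2), then set v_{i+1} = (A - 3I) v_i.

One such chain is v_1 = [[1, 1, 6, 0, 0]]^T, v_2 = [[-1, 1, 1, 0, 0]]^T, v_3 = [[1, 0, 2, 0, 0]]^T. Check: (A - 3I) v_3 = [[0, 0, 0, 0, 0]]^T = 0.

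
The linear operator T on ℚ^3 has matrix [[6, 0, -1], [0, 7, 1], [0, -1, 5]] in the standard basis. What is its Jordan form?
J = [[6, 1, 0], [0, 6, 1], [0, 0, 6]]

The characteristic polynomial is det(xI - A) = (x - 6)^3, so the eigenvalues are 6 (algebraic multiplicity 3).

For λ = 6: rank(A - 6I) = 2, rank((A - 6I)^2) = 1, rank((A - 6I)^3) = 0. The eigenspace has dimension 3 - 2 = 1, so there is 1 Jordan block; the rank sequence gives block sizes [3].

Assembling the blocks gives the Jordan form J above.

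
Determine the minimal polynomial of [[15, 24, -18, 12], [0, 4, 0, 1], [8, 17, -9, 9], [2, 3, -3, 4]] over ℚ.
The characteristic polynomial factors as (x - 4)^2(x - 3)^2. The minimal polynomial is ∏(x - λ)^{k_λ} where k_λ is the size of the largest Jordan block at λ.

For λ = 3: rank(A - 3I) = 2, and the largest Jordan block has size 1 (the smallest k with rank((A - 3I)^k) = rank((A - 3I)^(k+1))).
For λ = 4: rank(A - 4I) = 3, and the largest Jordan block has size 2 (the smallest k with rank((A - 4I)^k) = rank((A - 4I)^(k+1))).

So m_A(x) = (x - 4)^2(x - 3).

m_A(x) = (x - 4)^2(x - 3)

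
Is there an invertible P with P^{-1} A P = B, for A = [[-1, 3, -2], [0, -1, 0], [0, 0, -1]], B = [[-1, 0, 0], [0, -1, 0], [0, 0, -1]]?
Both have characteristic polynomial (x + 1)^3, but the minimal polynomial of A is (x + 1)^2 while the minimal polynomial of B is x + 1. The minimal polynomial is a similarity invariant, so A and B are not similar.

No.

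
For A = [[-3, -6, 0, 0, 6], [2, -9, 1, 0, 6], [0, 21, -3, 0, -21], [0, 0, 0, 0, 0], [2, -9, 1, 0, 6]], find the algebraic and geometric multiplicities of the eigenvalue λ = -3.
algebraic multiplicity 3, geometric multiplicity 2

The characteristic polynomial is x^2(x + 3)^3, so the factor x + 3 appears with exponent 3: the algebraic multiplicity is 3.

rank(A + 3I) = 3, so the eigenspace has dimension 5 - 3 = 2: the geometric multiplicity is 2.

Since 2 < 3, A is not diagonalizable.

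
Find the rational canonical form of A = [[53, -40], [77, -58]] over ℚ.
The invariant factors of A (the non-unit diagonal entries of the Smith normal form of xI - A over ℚ[x]) are (x + 2)(x + 3), each dividing the next. The characteristic polynomial is their product, (x + 2)(x + 3).

The rational canonical form is the block-diagonal matrix of companion matrices C(f_i):
R = [[0, -6], [1, -5]].

R = [[0, -6], [1, -5]]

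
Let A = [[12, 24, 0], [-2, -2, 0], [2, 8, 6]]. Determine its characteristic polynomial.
xI - A = [[x - 12, -24, 0], [2, x + 2, 0], [-2, -8, x - 6]].

Expanding det(xI - A) along the first row:
det(xI - A) = + (x - 12)·det([[x + 2, 0], [-8, x - 6]]) - (-24)·det([[2, 0], [-2, x - 6]]) + (0)·det([[2, x + 2], [-2, -8]]).

Evaluating gives χ_A(x) = x^3 - 16x^2 + 84x - 144 = (x - 6)^2(x - 4).

χ_A(x) = (x - 6)^2(x - 4)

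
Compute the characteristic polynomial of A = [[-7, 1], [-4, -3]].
χ_A(x) = (x + 5)^2

xI - A = [[x + 7, -1], [4, x + 3]].

Expanding det(xI - A) along the first row:
det(xI - A) = + (x + 7)·det([[x + 3]]) - (-1)·det([[4]]).

Evaluating gives χ_A(x) = x^2 + 10x + 25 = (x + 5)^2.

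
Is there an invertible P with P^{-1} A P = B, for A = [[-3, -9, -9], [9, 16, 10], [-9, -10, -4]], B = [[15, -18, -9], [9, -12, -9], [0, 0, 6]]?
Both have characteristic polynomial (x - 6)^2(x + 3), but the minimal polynomial of A is (x - 6)^2(x + 3) while the minimal polynomial of B is (x - 6)(x + 3). The minimal polynomial is a similarity invariant, so A and B are not similar.

No.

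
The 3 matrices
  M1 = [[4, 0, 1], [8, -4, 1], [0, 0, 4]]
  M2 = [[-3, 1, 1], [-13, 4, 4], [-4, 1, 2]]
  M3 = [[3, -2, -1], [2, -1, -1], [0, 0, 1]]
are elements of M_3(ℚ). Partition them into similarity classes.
3 classes: {M1}, {M2}, {M3}

Characteristic polynomials: χ_{M1} = (x - 4)^2(x + 4), χ_{M2} = (x - 1)^3, χ_{M3} = (x - 1)^3.

{M1}: invariant factors (x - 4)^2(x + 4).

{M2}: invariant factors (x - 1)^3.

{M3}: invariant factors x - 1, (x - 1)^2.

Matrices are similar if and only if their invariant-factor lists agree; the partition into similarity classes is {M1}, {M2}, {M3}.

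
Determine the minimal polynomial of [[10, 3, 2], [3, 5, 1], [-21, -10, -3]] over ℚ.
m_A(x) = (x - 4)^3

The characteristic polynomial factors as (x - 4)^3. The minimal polynomial is ∏(x - λ)^{k_λ} where k_λ is the size of the largest Jordan block at λ.

For λ = 4: rank(A - 4I) = 2, and the largest Jordan block has size 3 (the smallest k with rank((A - 4I)^k) = rank((A - 4I)^(k+1))).

So m_A(x) = (x - 4)^3.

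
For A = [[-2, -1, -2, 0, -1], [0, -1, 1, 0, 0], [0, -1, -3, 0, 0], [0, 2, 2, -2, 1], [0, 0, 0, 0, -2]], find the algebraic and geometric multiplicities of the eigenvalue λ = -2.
algebraic multiplicity 5, geometric multiplicity 2

The characteristic polynomial is (x + 2)^5, so the factor x + 2 appears with exponent 5: the algebraic multiplicity is 5.

rank(A + 2I) = 3, so the eigenspace has dimension 5 - 3 = 2: the geometric multiplicity is 2.

Since 2 < 5, A is not diagonalizable.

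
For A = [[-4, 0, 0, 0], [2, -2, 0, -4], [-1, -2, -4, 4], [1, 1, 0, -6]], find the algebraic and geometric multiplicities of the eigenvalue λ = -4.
algebraic multiplicity 4, geometric multiplicity 2

The characteristic polynomial is (x + 4)^4, so the factor x + 4 appears with exponent 4: the algebraic multiplicity is 4.

rank(A + 4I) = 2, so the eigenspace has dimension 4 - 2 = 2: the geometric multiplicity is 2.

Since 2 < 4, A is not diagonalizable.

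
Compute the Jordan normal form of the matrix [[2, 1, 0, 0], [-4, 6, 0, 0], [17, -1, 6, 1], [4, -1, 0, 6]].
The characteristic polynomial is det(xI - A) = (x - 6)^2(x - 4)^2, so the eigenvalues are 4 (algebraic multiplicity 2), 6 (algebraic multiplicity 2).

For λ = 4: rank(A - 4I) = 3, rank((A - 4I)^2) = 2. The eigenspace has dimension 4 - 3 = 1, so there is 1 Jordan block; the rank sequence gives block sizes [2].

For λ = 6: rank(A - 6I) = 3, rank((A - 6I)^2) = 2. The eigenspace has dimension 4 - 3 = 1, so there is 1 Jordan block; the rank sequence gives block sizes [2].

Assembling the blocks gives the Jordan form J above.

J = [[4, 1, 0, 0], [0, 4, 0, 0], [0, 0, 6, 1], [0, 0, 0, 6]]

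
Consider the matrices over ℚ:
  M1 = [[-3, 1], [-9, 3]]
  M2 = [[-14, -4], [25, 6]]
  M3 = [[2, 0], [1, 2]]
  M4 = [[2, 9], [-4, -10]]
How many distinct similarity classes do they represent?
3 classes: {M1}, {M2, M4}, {M3}

Characteristic polynomials: χ_{M1} = x^2, χ_{M2} = (x + 4)^2, χ_{M3} = (x - 2)^2, χ_{M4} = (x + 4)^2.

{M1}: invariant factors x^2.

{M2, M4}: invariant factors (x + 4)^2.

{M3}: invariant factors (x - 2)^2.

Matrices are similar if and only if their invariant-factor lists agree; the partition into similarity classes is {M1}, {M2, M4}, {M3}.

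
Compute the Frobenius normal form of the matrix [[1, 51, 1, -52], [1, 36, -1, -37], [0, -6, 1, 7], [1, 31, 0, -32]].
The invariant factors of A (the non-unit diagonal entries of the Smith normal form of xI - A over ℚ[x]) are (x^2 - 3x - 5)^2, each dividing the next. The characteristic polynomial is their product, (x^2 - 3x - 5)^2.

The rational canonical form is the block-diagonal matrix of companion matrices C(f_i):
R = [[0, 0, 0, -25], [1, 0, 0, -30], [0, 1, 0, 1], [0, 0, 1, 6]].

Note the characteristic polynomial does not split into linear factors over ℚ, so A has no Jordan form over ℚ; the rational canonical form exists over any field.

R = [[0, 0, 0, -25], [1, 0, 0, -30], [0, 1, 0, 1], [0, 0, 1, 6]]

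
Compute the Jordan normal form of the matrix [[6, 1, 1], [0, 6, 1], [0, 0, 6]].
J = [[6, 1, 0], [0, 6, 1], [0, 0, 6]]

The characteristic polynomial is det(xI - A) = (x - 6)^3, so the eigenvalues are 6 (algebraic multiplicity 3).

For λ = 6: rank(A - 6I) = 2, rank((A - 6I)^2) = 1, rank((A - 6I)^3) = 0. The eigenspace has dimension 3 - 2 = 1, so there is 1 Jordan block; the rank sequence gives block sizes [3].

Assembling the blocks gives the Jordan form J above.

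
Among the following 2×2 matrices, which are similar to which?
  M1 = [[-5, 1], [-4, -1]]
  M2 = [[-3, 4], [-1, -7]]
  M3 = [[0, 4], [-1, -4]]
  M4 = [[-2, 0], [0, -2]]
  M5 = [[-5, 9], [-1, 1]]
4 classes: {M1}, {M2}, {M3, M5}, {M4}

Characteristic polynomials: χ_{M1} = (x + 3)^2, χ_{M2} = (x + 5)^2, χ_{M3} = (x + 2)^2, χ_{M4} = (x + 2)^2, χ_{M5} = (x + 2)^2.

{M1}: invariant factors (x + 3)^2.

{M2}: invariant factors (x + 5)^2.

{M3, M5}: invariant factors (x + 2)^2.

{M4}: invariant factors x + 2, x + 2.

Matrices are similar if and only if their invariant-factor lists agree; the partition into similarity classes is {M1}, {M2}, {M3, M5}, {M4}.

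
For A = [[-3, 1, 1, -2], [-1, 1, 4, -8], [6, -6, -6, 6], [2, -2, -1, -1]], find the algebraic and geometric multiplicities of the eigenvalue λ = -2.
The characteristic polynomial is (x + 2)^3(x + 3), so the factor x + 2 appears with exponent 3: the algebraic multiplicity is 3.

rank(A + 2I) = 3, so the eigenspace has dimension 4 - 3 = 1: the geometric multiplicity is 1.

Since 1 < 3, A is not diagonalizable.

algebraic multiplicity 3, geometric multiplicity 1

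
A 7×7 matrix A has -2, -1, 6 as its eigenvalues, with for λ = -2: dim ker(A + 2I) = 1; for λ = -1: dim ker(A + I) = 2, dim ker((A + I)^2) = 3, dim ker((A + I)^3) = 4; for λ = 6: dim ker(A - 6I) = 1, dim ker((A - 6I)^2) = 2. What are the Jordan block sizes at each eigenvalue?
Jordan blocks: (-2, 1), (-1, 3), (-1, 1), (6, 2)

λ = -2: successive nullity increments [1] count blocks of size ≥ k; block sizes are [1].
λ = -1: successive nullity increments [2, 1, 1] count blocks of size ≥ k; block sizes are [3, 1].
λ = 6: successive nullity increments [1, 1] count blocks of size ≥ k; block sizes are [2].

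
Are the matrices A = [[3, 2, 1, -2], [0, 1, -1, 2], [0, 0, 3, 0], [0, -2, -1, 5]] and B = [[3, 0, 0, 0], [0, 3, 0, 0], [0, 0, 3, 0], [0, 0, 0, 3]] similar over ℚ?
Both have characteristic polynomial (x - 3)^4, but the minimal polynomial of A is (x - 3)^2 while the minimal polynomial of B is x - 3. The minimal polynomial is a similarity invariant, so A and B are not similar.

No.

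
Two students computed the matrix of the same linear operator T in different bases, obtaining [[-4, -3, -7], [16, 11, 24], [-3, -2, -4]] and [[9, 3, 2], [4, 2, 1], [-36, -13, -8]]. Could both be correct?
Two matrices over a field are similar if and only if they have the same invariant factors.

Both A and B have characteristic polynomial (x - 1)^3 and minimal polynomial (x - 1)^3. Computing further, both have invariant factors (x - 1)^3. Hence A and B are similar.

Yes.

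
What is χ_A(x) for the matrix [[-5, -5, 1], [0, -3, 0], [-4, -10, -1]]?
xI - A = [[x + 5, 5, -1], [0, x + 3, 0], [4, 10, x + 1]].

Expanding det(xI - A) along the first row:
det(xI - A) = + (x + 5)·det([[x + 3, 0], [10, x + 1]]) - (5)·det([[0, 0], [4, x + 1]]) + (-1)·det([[0, x + 3], [4, 10]]).

Evaluating gives χ_A(x) = x^3 + 9x^2 + 27x + 27 = (x + 3)^3.

χ_A(x) = (x + 3)^3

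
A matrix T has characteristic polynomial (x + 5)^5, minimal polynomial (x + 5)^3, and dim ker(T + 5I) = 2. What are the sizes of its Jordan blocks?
λ = -5: algebraic multiplicity 5 (exponent in χ_T), largest block size 3 (exponent in m_T), 2 blocks (geometric multiplicity). These force block sizes [3, 2].

Jordan blocks: (-5, 3), (-5, 2)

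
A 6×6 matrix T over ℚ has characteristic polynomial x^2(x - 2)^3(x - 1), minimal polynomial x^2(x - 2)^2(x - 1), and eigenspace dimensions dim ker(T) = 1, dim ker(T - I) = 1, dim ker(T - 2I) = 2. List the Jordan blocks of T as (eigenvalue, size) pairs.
λ = 0: algebraic multiplicity 2 (exponent in χ_T), largest block size 2 (exponent in m_T), 1 block (geometric multiplicity). This forces block sizes [2].
λ = 1: algebraic multiplicity 1 (exponent in χ_T), largest block size 1 (exponent in m_T), 1 block (geometric multiplicity). This forces block sizes [1].
λ = 2: algebraic multiplicity 3 (exponent in χ_T), largest block size 2 (exponent in m_T), 2 blocks (geometric multiplicity). These force block sizes [2, 1].

Jordan blocks: (0, 2), (1, 1), (2, 2), (2, 1)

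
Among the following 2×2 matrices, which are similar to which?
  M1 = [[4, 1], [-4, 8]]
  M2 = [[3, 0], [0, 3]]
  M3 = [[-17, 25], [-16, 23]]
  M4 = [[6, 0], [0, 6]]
4 classes: {M1}, {M2}, {M3}, {M4}

Characteristic polynomials: χ_{M1} = (x - 6)^2, χ_{M2} = (x - 3)^2, χ_{M3} = (x - 3)^2, χ_{M4} = (x - 6)^2.

{M1}: invariant factors (x - 6)^2.

{M2}: invariant factors x - 3, x - 3.

{M3}: invariant factors (x - 3)^2.

{M4}: invariant factors x - 6, x - 6.

Matrices are similar if and only if their invariant-factor lists agree; the partition into similarity classes is {M1}, {M2}, {M3}, {M4}.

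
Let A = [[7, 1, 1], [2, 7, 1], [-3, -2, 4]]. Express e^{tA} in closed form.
A has Jordan form J = [[6, 1, 0], [0, 6, 1], [0, 0, 6]] with A = PJP^{-1}, so e^{tA} = P e^{tJ} P^{-1}.

For a Jordan block J_k(λ), e^{tJ_k(λ)} = e^{λt} · (I + tN + t^2 N^2/2! + ... + t^{k-1} N^{k-1}/(k-1)!) where N is the nilpotent superdiagonal part.

Assembling the blocks and conjugating back gives the entries of e^{tA} as shown above.

e^{tA} = [[(t + 1)*e^{6*t}, t*e^{6*t}, t*e^{6*t}], [t*(t + 4)*e^{6*t}/2, (t^2/2 + t + 1)*e^{6*t}, t*(t + 2)*e^{6*t}/2], [t*(-t - 6)*e^{6*t}/2, t*(-t - 4)*e^{6*t}/2, (-t^2 - 4*t + 2)*e^{6*t}/2]]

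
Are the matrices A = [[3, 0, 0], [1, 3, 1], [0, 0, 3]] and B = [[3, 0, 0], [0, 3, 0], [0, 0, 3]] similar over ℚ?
Both have characteristic polynomial (x - 3)^3, but the minimal polynomial of A is (x - 3)^2 while the minimal polynomial of B is x - 3. The minimal polynomial is a similarity invariant, so A and B are not similar.

No.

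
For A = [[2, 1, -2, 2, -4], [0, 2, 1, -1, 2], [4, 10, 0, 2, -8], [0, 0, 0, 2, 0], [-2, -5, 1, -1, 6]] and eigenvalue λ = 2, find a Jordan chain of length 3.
v_1 = [[0, 0, 1, 0, 0]]^T, v_2 = [[-2, 1, -2, 0, 1]]^T, v_3 = [[1, 0, -2, 0, 1]]^T

We seek v_1 ∈ ker((A - 2I)^3) \ ker((A - 2I)^2), then set v_{i+1} = (A - 2I) v_i.

One such chain is v_1 = [[0, 0, 1, 0, 0]]^T, v_2 = [[-2, 1, -2, 0, 1]]^T, v_3 = [[1, 0, -2, 0, 1]]^T. Check: (A - 2I) v_3 = [[0, 0, 0, 0, 0]]^T = 0.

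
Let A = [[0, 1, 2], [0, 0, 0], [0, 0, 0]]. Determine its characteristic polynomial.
xI - A = [[x, -1, -2], [0, x, 0], [0, 0, x]].

Expanding det(xI - A) along the first row:
det(xI - A) = + (x)·det([[x, 0], [0, x]]) - (-1)·det([[0, 0], [0, x]]) + (-2)·det([[0, x], [0, 0]]).

Evaluating gives χ_A(x) = x^3.

χ_A(x) = x^3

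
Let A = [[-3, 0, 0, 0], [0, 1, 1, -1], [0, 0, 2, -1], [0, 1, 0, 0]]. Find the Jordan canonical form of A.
The characteristic polynomial is det(xI - A) = (x - 1)^3(x + 3), so the eigenvalues are -3 (algebraic multiplicity 1), 1 (algebraic multiplicity 3).

For λ = -3: algebraic multiplicity 1 gives one 1×1 block.

For λ = 1: rank(A - I) = 3, rank((A - I)^2) = 2, rank((A - I)^3) = 1. The eigenspace has dimension 4 - 3 = 1, so there is 1 Jordan block; the rank sequence gives block sizes [3].

Assembling the blocks gives the Jordan form J above.

J = [[-3, 0, 0, 0], [0, 1, 1, 0], [0, 0, 1, 1], [0, 0, 0, 1]]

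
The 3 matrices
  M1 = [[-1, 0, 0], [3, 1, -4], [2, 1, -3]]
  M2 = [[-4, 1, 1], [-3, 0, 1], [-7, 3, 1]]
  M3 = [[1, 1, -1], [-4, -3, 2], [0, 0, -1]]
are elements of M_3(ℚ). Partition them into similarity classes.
2 classes: {M1, M2}, {M3}

Characteristic polynomials: χ_{M1} = (x + 1)^3, χ_{M2} = (x + 1)^3, χ_{M3} = (x + 1)^3.

{M1, M2}: invariant factors (x + 1)^3.

{M3}: invariant factors x + 1, (x + 1)^2.

Matrices are similar if and only if their invariant-factor lists agree; the partition into similarity classes is {M1, M2}, {M3}.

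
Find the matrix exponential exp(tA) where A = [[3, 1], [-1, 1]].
A has Jordan form J = [[2, 1], [0, 2]] with A = PJP^{-1}, so e^{tA} = P e^{tJ} P^{-1}.

For a Jordan block J_k(λ), e^{tJ_k(λ)} = e^{λt} · (I + tN + t^2 N^2/2! + ... + t^{k-1} N^{k-1}/(k-1)!) where N is the nilpotent superdiagonal part.

Assembling the blocks and conjugating back gives the entries of e^{tA} as shown above.

e^{tA} = [[(t + 1)*e^{2*t}, t*e^{2*t}], [-t*e^{2*t}, (1 - t)*e^{2*t}]]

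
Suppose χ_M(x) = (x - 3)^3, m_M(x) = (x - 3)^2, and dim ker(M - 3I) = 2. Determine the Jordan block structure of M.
λ = 3: algebraic multiplicity 3 (exponent in χ_M), largest block size 2 (exponent in m_M), 2 blocks (geometric multiplicity). These force block sizes [2, 1].

Jordan blocks: (3, 2), (3, 1)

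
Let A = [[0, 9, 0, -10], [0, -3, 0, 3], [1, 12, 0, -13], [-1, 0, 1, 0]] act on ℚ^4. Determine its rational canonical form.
R = [[0, 0, 0, -3], [1, 0, 0, -10], [0, 1, 0, -3], [0, 0, 1, -3]]

The invariant factors of A (the non-unit diagonal entries of the Smith normal form of xI - A over ℚ[x]) are (x + 3)(x^3 + 3x + 1), each dividing the next. The characteristic polynomial is their product, (x + 3)(x^3 + 3x + 1).

The rational canonical form is the block-diagonal matrix of companion matrices C(f_i):
R = [[0, 0, 0, -3], [1, 0, 0, -10], [0, 1, 0, -3], [0, 0, 1, -3]].

Note the characteristic polynomial does not split into linear factors over ℚ, so A has no Jordan form over ℚ; the rational canonical form exists over any field.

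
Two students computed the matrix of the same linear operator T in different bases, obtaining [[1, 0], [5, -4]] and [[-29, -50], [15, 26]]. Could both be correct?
Two matrices over a field are similar if and only if they have the same invariant factors.

Both A and B have characteristic polynomial (x - 1)(x + 4) and minimal polynomial (x - 1)(x + 4). Computing further, both have invariant factors (x - 1)(x + 4). Hence A and B are similar.

Yes.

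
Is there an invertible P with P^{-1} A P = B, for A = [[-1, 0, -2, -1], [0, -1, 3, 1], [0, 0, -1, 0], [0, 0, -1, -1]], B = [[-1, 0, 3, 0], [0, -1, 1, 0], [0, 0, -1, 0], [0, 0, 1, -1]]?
Both have characteristic polynomial (x + 1)^4, but the minimal polynomial of A is (x + 1)^3 while the minimal polynomial of B is (x + 1)^2. The minimal polynomial is a similarity invariant, so A and B are not similar.

No.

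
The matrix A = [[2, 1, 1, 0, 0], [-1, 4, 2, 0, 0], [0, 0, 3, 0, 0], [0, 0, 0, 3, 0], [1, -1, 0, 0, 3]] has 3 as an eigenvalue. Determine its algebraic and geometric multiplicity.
algebraic multiplicity 5, geometric multiplicity 3

The characteristic polynomial is (x - 3)^5, so the factor x - 3 appears with exponent 5: the algebraic multiplicity is 5.

rank(A - 3I) = 2, so the eigenspace has dimension 5 - 2 = 3: the geometric multiplicity is 3.

Since 3 < 5, A is not diagonalizable.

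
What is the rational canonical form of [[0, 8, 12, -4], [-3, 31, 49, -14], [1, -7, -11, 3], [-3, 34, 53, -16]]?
The invariant factors of A (the non-unit diagonal entries of the Smith normal form of xI - A over ℚ[x]) are (x - 4)(x^3 - x + 1), each dividing the next. The characteristic polynomial is their product, (x - 4)(x^3 - x + 1).

The rational canonical form is the block-diagonal matrix of companion matrices C(f_i):
R = [[0, 0, 0, 4], [1, 0, 0, -5], [0, 1, 0, 1], [0, 0, 1, 4]].

Note the characteristic polynomial does not split into linear factors over ℚ, so A has no Jordan form over ℚ; the rational canonical form exists over any field.

R = [[0, 0, 0, 4], [1, 0, 0, -5], [0, 1, 0, 1], [0, 0, 1, 4]]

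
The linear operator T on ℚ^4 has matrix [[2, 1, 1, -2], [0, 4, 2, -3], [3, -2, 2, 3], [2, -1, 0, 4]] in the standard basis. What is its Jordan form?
The characteristic polynomial is det(xI - A) = (x - 3)^4, so the eigenvalues are 3 (algebraic multiplicity 4).

For λ = 3: rank(A - 3I) = 2, rank((A - 3I)^2) = 0. The eigenspace has dimension 4 - 2 = 2, so there are 2 Jordan blocks; the rank sequence gives block sizes [2, 2].

Assembling the blocks gives the Jordan form J above.

J = [[3, 1, 0, 0], [0, 3, 0, 0], [0, 0, 3, 1], [0, 0, 0, 3]]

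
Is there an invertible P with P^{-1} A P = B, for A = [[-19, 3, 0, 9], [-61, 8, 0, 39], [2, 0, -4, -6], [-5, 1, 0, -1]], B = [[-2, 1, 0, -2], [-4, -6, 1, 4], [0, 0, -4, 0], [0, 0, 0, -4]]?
Two matrices over a field are similar if and only if they have the same invariant factors.

Both A and B have characteristic polynomial (x + 4)^4 and minimal polynomial (x + 4)^3. Computing further, both have invariant factors x + 4, (x + 4)^3. Hence A and B are similar.

Yes.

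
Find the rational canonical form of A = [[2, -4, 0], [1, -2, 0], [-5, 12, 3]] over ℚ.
R = [[0, 0, 0], [1, 0, 0], [0, 1, 3]]

The invariant factors of A (the non-unit diagonal entries of the Smith normal form of xI - A over ℚ[x]) are x^2(x - 3), each dividing the next. The characteristic polynomial is their product, x^2(x - 3).

The rational canonical form is the block-diagonal matrix of companion matrices C(f_i):
R = [[0, 0, 0], [1, 0, 0], [0, 1, 3]].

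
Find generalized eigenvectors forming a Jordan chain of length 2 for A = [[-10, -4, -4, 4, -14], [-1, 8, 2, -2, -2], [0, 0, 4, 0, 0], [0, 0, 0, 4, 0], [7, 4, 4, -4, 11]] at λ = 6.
v_1 = [[-1, 0, 0, 0, 1]]^T, v_2 = [[2, -1, 0, 0, -2]]^T

We seek v_1 ∈ ker((A - 6I)^2) \ ker(A - 6I), then set v_{i+1} = (A - 6I) v_i.

One such chain is v_1 = [[-1, 0, 0, 0, 1]]^T, v_2 = [[2, -1, 0, 0, -2]]^T. Check: (A - 6I) v_2 = [[0, 0, 0, 0, 0]]^T = 0.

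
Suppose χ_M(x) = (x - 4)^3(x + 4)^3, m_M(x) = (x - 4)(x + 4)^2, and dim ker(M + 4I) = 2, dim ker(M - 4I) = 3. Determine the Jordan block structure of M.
λ = -4: algebraic multiplicity 3 (exponent in χ_M), largest block size 2 (exponent in m_M), 2 blocks (geometric multiplicity). These force block sizes [2, 1].
λ = 4: algebraic multiplicity 3 (exponent in χ_M), largest block size 1 (exponent in m_M), 3 blocks (geometric multiplicity). These force block sizes [1, 1, 1].

Jordan blocks: (-4, 2), (-4, 1), (4, 1), (4, 1), (4, 1)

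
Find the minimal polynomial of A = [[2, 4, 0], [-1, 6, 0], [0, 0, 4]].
The characteristic polynomial factors as (x - 4)^3. The minimal polynomial is ∏(x - λ)^{k_λ} where k_λ is the size of the largest Jordan block at λ.

For λ = 4: rank(A - 4I) = 1, and the largest Jordan block has size 2 (the smallest k with rank((A - 4I)^k) = rank((A - 4I)^(k+1))).

So m_A(x) = (x - 4)^2.

m_A(x) = (x - 4)^2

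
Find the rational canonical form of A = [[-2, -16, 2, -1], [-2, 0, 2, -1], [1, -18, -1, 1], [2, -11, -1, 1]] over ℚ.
The invariant factors of A (the non-unit diagonal entries of the Smith normal form of xI - A over ℚ[x]) are (x^2 + x - 4)^2, each dividing the next. The characteristic polynomial is their product, (x^2 + x - 4)^2.

The rational canonical form is the block-diagonal matrix of companion matrices C(f_i):
R = [[0, 0, 0, -16], [1, 0, 0, 8], [0, 1, 0, 7], [0, 0, 1, -2]].

Note the characteristic polynomial does not split into linear factors over ℚ, so A has no Jordan form over ℚ; the rational canonical form exists over any field.

R = [[0, 0, 0, -16], [1, 0, 0, 8], [0, 1, 0, 7], [0, 0, 1, -2]]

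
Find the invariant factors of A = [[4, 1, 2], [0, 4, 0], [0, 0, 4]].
x - 4, (x - 4)^2

The Jordan structure of A has elementary divisors (x - 4)^2, (x - 4). Arranging the block sizes at each eigenvalue in decreasing order and taking row products gives the invariant factors.

Invariant factors (smallest first, each dividing the next): x - 4, (x - 4)^2.

Check: the last factor (x - 4)^2 is the minimal polynomial, and the product (x - 4)^3 is the characteristic polynomial.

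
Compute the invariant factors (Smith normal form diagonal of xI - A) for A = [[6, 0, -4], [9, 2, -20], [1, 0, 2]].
The Jordan structure of A has elementary divisors (x - 2), (x - 4)^2. Arranging the block sizes at each eigenvalue in decreasing order and taking row products gives the invariant factors.

Invariant factors (smallest first, each dividing the next): (x - 4)^2(x - 2).

Check: the last factor (x - 4)^2(x - 2) is the minimal polynomial, and the product (x - 4)^2(x - 2) is the characteristic polynomial.

(x - 4)^2(x - 2)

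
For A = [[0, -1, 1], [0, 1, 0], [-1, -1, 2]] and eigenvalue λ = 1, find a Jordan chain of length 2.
We seek v_1 ∈ ker((A - I)^2) \ ker(A - I), then set v_{i+1} = (A - I) v_i.

One such chain is v_1 = [[0, 0, 1]]^T, v_2 = [[1, 0, 1]]^T. Check: (A - I) v_2 = [[0, 0, 0]]^T = 0.

v_1 = [[0, 0, 1]]^T, v_2 = [[1, 0, 1]]^T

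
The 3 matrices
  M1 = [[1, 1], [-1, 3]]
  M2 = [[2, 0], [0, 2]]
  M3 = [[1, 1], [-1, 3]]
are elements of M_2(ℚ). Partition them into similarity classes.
Characteristic polynomials: χ_{M1} = (x - 2)^2, χ_{M2} = (x - 2)^2, χ_{M3} = (x - 2)^2.

{M1, M3}: invariant factors (x - 2)^2.

{M2}: invariant factors x - 2, x - 2.

Matrices are similar if and only if their invariant-factor lists agree; the partition into similarity classes is {M1, M3}, {M2}.

2 classes: {M1, M3}, {M2}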